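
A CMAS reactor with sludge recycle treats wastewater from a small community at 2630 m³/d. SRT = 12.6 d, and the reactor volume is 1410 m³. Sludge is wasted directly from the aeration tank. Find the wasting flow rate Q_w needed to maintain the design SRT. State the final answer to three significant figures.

Q_w ≈ 112 m³/d

Wasting from the aeration tank: Q_w = V / θ_c = 1410 / 12.6 = 111.9 m³/d.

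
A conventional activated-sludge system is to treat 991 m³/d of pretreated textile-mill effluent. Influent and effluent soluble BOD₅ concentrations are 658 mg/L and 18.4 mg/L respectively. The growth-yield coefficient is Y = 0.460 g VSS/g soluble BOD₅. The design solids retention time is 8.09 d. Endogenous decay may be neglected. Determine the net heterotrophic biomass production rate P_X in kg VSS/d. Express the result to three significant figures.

P_X ≈ 292 kg VSS/d

No decay correction is needed, so Y_obs = Y = 0.460.
Q·(S₀ − S) = 991 × (658 − 18.4) × 10⁻³ = 633.8 kg/d removed.
So the net sludge growth is P_X = 0.4600 × 633.8 = 291.6 kg VSS/d.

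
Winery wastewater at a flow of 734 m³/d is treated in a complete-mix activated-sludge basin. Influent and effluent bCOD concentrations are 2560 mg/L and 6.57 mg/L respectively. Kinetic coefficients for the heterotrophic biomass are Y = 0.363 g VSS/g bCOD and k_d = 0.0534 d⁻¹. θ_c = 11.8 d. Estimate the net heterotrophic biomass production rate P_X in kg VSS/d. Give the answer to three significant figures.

P_X ≈ 417 kg VSS/d

Y_obs = Y / (1 + k_d θ_c) = 0.363 / (1 + 0.0534 × 11.8) = 0.363 / 1.630 = 0.2227.
ΔS = 2560 − 6.57 = 2553 mg/L, so the substrate removal rate is 734 × 2553/1000 = 1874 kg bCOD/d.
Biomass produced: P_X = Y_obs·Q·ΔS = 0.2227 × 1874 ≈ 417.4 kg VSS/d.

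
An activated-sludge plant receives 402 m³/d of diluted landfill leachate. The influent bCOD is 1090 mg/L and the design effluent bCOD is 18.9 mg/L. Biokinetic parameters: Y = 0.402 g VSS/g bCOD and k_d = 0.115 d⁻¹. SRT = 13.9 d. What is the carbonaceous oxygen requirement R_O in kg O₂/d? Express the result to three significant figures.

R_O ≈ 336 kg O₂/d

Observed yield with endogenous decay: Y_obs = Y / (1 + k_d·θ_c) = 0.402 / (1 + 0.115 × 13.9) = 0.402 / 2.599 = 0.1547 g VSS/g bCOD.
ΔS = 1090 − 18.9 = 1071 mg/L, so the substrate removal rate is 402 × 1071/1000 = 430.6 kg bCOD/d.
Biomass synthesised: P_X = Y_obs × 430.6 = 66.61 kg VSS/d.
R_O = Q·ΔS − 1.42 P_X = 430.6 − 94.59 = 336.0 kg O₂/d.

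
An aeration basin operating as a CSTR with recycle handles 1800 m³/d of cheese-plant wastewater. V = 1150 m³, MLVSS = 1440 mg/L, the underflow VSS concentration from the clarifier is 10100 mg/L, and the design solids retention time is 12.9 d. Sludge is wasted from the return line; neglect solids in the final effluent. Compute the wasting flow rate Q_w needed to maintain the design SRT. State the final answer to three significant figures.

Q_w ≈ 12.7 m³/d

Q_w = (V·X)/(θ_c X_r) = 1150 × 1440 / (12.9 × 10100) = 12.71 m³/d.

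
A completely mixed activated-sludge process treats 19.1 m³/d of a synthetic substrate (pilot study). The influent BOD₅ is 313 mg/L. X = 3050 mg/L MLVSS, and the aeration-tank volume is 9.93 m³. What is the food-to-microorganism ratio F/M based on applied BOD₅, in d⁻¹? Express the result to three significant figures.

F/M ≈ 0.197 d⁻¹

F/M = Q·S₀ / (V·X) = 19.1 × 313 / (9.930 × 3050) = 0.1974 g BOD₅·(g VSS·d)⁻¹.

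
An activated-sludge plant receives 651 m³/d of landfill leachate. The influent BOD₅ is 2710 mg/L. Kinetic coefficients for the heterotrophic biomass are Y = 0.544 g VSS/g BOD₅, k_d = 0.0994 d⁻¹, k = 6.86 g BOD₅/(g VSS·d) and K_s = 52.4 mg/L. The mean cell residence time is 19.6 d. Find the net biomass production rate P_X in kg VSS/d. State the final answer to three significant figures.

For a completely mixed reactor with recycle the Lawrence–McCarty relation gives S = K_s·(1 + k_d·θ_c) / [θ_c·(Y·k − k_d) − 1] = 52.4 × (1 + 0.0994 × 19.6) / [19.6 × (0.544 × 6.86 − 0.0994) − 1] = 154.5 / 70.20 = 2.201 mg/L.
Y_obs = Y / (1 + k_d θ_c) = 0.544 / (1 + 0.0994 × 19.6) = 0.544 / 2.948 = 0.1845.
Mass of BOD₅ removed per day: Q(S₀ − S) = 651 × 2708 g/m³ = 1763 kg/d.
P_X = Y_obs · Q(S₀ − S) = 0.1845 × 1763 = 325.3 kg VSS/d.

P_X ≈ 325 kg VSS/d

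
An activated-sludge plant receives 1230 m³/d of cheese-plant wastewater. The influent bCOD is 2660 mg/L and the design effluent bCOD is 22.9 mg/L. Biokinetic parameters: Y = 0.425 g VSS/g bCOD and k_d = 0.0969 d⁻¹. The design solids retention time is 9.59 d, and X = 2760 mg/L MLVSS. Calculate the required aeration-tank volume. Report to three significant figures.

V ≈ 2480 m³

Rearranging the biomass balance for a CMAS with decay, V = Y·Q·ΔS·θ_c / [X·(1+k_d θ_c)] = 0.425 × 1230 × (2660 − 22.9) × 9.59 / [2760 × (1 + 0.0969 × 9.59)] = 1.32×10^7 / 5325 = 2483 m³.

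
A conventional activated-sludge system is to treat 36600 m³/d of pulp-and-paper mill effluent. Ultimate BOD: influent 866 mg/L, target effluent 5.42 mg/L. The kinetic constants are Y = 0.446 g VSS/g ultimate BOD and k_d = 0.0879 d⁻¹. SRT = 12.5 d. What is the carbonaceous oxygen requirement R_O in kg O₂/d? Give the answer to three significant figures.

R_O ≈ 22000 kg O₂/d

Correct the yield for decay: Y_obs = Y/(1 + k_d θ_c) = 0.446 / (1 + 0.0879 × 12.5) = 0.446 / 2.099 = 0.2125.
ΔS = 866 − 5.42 = 860.6 mg/L, so the substrate removal rate is 36600 × 860.6/1000 = 31497 kg ultimate BOD/d.
Net sludge production P_X = 0.2125 × 31497 = 6693 kg VSS/d.
R_O = Q·ΔS − 1.42 P_X = 31497 − 9505 = 21993 kg O₂/d.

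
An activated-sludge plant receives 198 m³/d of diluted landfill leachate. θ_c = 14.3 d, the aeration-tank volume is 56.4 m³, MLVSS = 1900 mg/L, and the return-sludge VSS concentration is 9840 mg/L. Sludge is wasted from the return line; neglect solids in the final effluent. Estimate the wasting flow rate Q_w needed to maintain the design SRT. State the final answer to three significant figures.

Wasting from the return line (neglecting effluent solids): Q_w = V·X / (θ_c·X_r) = 56.40 × 1900 / (14.3 × 9840) = 0.7616 m³/d.

Q_w ≈ 0.762 m³/d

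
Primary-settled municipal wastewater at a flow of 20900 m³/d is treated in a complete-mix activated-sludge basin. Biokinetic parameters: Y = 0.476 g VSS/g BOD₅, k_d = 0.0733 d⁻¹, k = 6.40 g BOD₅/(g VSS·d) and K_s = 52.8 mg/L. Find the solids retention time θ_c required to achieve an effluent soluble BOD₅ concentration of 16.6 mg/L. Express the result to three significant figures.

θ_c ≈ 1.53 d

Specific growth rate at S = 16.6 mg/L: μ = YkS/(K_s+S) = 0.476·6.40·16.6/(52.8+16.6) = 0.7287 d⁻¹.
1/θ_c = 0.7287 − 0.0733 = 0.6554 d⁻¹, so θ_c = 1.526 d.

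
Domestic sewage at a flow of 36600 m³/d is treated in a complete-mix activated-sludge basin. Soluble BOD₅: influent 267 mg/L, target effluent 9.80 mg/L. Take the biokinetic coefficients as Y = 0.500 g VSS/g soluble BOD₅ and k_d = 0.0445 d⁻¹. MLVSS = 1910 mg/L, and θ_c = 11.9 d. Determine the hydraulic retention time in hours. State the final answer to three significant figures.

τ ≈ 12.6 h

Rearranging the biomass balance for a CMAS with decay, V = Y·Q·ΔS·θ_c / [X·(1+k_d θ_c)] = 0.500 × 36600 × (267 − 9.80) × 11.9 / [1910 × (1 + 0.0445 × 11.9)] = 5.6×10^7 / 2921 = 19172 m³.
HRT = V/Q = 19172 m³ / 36600 m³·d⁻¹ = 0.5238 d × 24 = 12.57 h.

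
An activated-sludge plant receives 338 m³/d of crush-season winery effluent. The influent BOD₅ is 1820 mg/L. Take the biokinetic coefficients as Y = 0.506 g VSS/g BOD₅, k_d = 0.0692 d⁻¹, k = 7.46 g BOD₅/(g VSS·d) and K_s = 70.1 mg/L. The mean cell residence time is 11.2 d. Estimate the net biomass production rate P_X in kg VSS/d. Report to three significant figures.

P_X ≈ 175 kg VSS/d

For a completely mixed reactor with recycle the Lawrence–McCarty relation gives S = K_s·(1 + k_d·θ_c) / [θ_c·(Y·k − k_d) − 1] = 70.1 × (1 + 0.0692 × 11.2) / [11.2 × (0.506 × 7.46 − 0.0692) − 1] = 124.4 / 40.50 = 3.072 mg/L.
The observed yield is Y_obs = Y/(1 + k_d·θ_c) = 0.506 / (1 + 0.0692 × 11.2) = 0.506 / 1.775 = 0.2851 g VSS per g BOD₅ removed.
ΔS = 1820 − 3.07 = 1817 mg/L, so the substrate removal rate is 338 × 1817/1000 = 614.1 kg BOD₅/d.
Biomass produced: P_X = Y_obs·Q·ΔS = 0.2851 × 614.1 ≈ 175.1 kg VSS/d.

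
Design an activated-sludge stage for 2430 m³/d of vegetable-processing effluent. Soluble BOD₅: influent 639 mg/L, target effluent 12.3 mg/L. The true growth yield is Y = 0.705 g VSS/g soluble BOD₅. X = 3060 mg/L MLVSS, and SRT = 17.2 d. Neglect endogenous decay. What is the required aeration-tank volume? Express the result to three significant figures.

V ≈ 6030 m³

V·X = Y·Q·ΔS·θ_c gives V = 0.705 × 2430 × (639 − 12.3) × 17.2 / 3060 = 6035 m³.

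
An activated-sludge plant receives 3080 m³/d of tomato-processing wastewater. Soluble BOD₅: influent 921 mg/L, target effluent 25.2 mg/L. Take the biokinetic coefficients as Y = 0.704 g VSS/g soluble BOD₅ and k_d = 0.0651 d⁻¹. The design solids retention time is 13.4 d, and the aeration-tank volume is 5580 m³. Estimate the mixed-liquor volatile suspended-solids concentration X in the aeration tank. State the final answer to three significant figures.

X ≈ 2490 mg/L

Solving the biomass balance for X: X = Y Q (S₀−S) θ_c / [V (1+k_d θ_c)] = 0.704 × 3080 × (921 − 25.2) × 13.4 / [5580 × (1 + 0.0651 × 13.4)] = 2491 mg/L.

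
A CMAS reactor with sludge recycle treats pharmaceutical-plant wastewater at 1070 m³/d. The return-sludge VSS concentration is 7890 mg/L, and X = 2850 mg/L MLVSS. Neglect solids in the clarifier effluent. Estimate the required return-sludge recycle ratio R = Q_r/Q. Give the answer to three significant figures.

Mass balance around the secondary clarifier (neglecting effluent solids): R = X / (X_r − X) = 2850 / (7890 − 2850) = 0.5655.

R ≈ 0.565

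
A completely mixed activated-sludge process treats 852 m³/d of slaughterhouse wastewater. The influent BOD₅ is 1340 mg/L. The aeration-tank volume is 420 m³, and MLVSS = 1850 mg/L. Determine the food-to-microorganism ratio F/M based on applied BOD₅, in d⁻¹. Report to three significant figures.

F/M = applied load / biomass = Q·S₀/(V·X) = 852 × 1340 / (420.0 × 1850) = 1.469 d⁻¹.

F/M ≈ 1.47 d⁻¹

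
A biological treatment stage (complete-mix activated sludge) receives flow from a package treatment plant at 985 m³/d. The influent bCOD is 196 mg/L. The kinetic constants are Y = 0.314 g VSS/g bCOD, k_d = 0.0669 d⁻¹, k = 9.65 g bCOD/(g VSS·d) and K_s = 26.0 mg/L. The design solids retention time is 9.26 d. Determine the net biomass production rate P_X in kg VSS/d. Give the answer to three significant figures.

P_X ≈ 37.1 kg VSS/d

From the Monod/SRT balance for a CMAS, S = K_s·(1+k_d θ_c)/[θ_c·(Y k − k_d) − 1] = 26.0 × (1 + 0.0669 × 9.26) / [9.26 × (0.314 × 9.65 − 0.0669) − 1] = 42.11 / 26.44 = 1.593 mg/L.
Observed yield with endogenous decay: Y_obs = Y / (1 + k_d·θ_c) = 0.314 / (1 + 0.0669 × 9.26) = 0.314 / 1.619 = 0.1939 g VSS/g bCOD.
Substrate removed = Q·(S₀ − S) = 985 m³/d × (196 − 1.59) g/m³ = 1.91×10^5 g/d = 191.5 kg/d.
P_X = Y_obs · Q(S₀ − S) = 0.1939 × 191.5 = 37.13 kg VSS/d.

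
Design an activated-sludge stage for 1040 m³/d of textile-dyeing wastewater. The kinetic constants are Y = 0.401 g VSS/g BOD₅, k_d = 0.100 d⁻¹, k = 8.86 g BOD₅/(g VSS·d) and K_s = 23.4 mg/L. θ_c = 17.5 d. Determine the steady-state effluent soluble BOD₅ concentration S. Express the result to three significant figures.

S ≈ 1.08 mg/L

From the Monod/SRT balance for a CMAS, S = K_s·(1+k_d θ_c)/[θ_c·(Y k − k_d) − 1] = 23.4 × (1 + 0.100 × 17.5) / [17.5 × (0.401 × 8.86 − 0.100) − 1] = 64.35 / 59.43 = 1.083 mg/L.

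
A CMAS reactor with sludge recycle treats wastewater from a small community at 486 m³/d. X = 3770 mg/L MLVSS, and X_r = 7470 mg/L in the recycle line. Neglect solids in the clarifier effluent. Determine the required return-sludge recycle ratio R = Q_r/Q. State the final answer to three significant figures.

R ≈ 1.02

Mass balance around the secondary clarifier (neglecting effluent solids): R = X / (X_r − X) = 3770 / (7470 − 3770) = 1.019.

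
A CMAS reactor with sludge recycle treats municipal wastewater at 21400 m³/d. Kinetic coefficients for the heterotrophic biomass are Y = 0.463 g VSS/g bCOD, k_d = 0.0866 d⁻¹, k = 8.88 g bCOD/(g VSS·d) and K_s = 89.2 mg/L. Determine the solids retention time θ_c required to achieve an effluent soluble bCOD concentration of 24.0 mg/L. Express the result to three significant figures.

θ_c ≈ 1.27 d

From 1/θ_c = Y·k·S/(K_s + S) − k_d: Y·k·S/(K_s+S) = 0.463 × 8.88 × 24.0 / (89.2 + 24.0) = 0.8717 d⁻¹.
Then 1/θ_c = μ − k_d = 0.8717 − 0.0866 = 0.7851 d⁻¹, giving θ_c = 1.274 d.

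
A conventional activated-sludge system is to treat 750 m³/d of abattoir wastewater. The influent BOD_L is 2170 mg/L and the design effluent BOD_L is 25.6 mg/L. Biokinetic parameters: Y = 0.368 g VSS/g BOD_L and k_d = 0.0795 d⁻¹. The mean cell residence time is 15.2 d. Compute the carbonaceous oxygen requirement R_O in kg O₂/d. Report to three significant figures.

Y_obs = Y / (1 + k_d θ_c) = 0.368 / (1 + 0.0795 × 15.2) = 0.368 / 2.208 = 0.1666.
ΔS = 2170 − 25.6 = 2144 mg/L, so the substrate removal rate is 750 × 2144/1000 = 1608 kg BOD_L/d.
Biomass synthesised: P_X = Y_obs × 1608 = 268.0 kg VSS/d.
R_O = Q·(S₀ − S) − 1.42·P_X = 1608 − 1.42 × 268.0 = 1228 kg O₂/d.

R_O ≈ 1230 kg O₂/d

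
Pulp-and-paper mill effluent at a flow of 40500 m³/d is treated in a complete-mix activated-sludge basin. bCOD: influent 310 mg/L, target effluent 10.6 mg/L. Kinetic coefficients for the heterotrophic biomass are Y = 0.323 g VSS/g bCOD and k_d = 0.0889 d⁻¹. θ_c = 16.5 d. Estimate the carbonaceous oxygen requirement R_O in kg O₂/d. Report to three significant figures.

Observed yield with endogenous decay: Y_obs = Y / (1 + k_d·θ_c) = 0.323 / (1 + 0.0889 × 16.5) = 0.323 / 2.467 = 0.1309 g VSS/g bCOD.
ΔS = 310 − 10.6 = 299.4 mg/L, so the substrate removal rate is 40500 × 299.4/1000 = 12126 kg bCOD/d.
Net sludge production P_X = 0.1309 × 12126 = 1588 kg VSS/d.
R_O = Q·(S₀ − S) − 1.42·P_X = 12126 − 1.42 × 1588 = 9871 kg O₂/d.

R_O ≈ 9870 kg O₂/d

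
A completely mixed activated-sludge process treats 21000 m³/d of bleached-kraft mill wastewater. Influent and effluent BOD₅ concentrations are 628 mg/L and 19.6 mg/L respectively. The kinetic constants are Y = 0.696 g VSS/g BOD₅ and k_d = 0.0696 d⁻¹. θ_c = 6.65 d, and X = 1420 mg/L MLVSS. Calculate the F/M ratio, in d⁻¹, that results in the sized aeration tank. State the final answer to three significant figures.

F/M ≈ 0.326 d⁻¹

Steady-state biomass mass balance: V·X·(1 + k_d·θ_c) = Y·Q·(S₀ − S)·θ_c, so V = 0.696 × 21000 × (628 − 19.6) × 6.65 / [1420 × (1 + 0.0696 × 6.65)] = 5.91×10^7 / 2077 = 28468 m³.
Food-to-microorganism ratio F/M = Q S₀ / (V X) = 21000 × 628 / (28468 × 1420) = 0.3262 d⁻¹.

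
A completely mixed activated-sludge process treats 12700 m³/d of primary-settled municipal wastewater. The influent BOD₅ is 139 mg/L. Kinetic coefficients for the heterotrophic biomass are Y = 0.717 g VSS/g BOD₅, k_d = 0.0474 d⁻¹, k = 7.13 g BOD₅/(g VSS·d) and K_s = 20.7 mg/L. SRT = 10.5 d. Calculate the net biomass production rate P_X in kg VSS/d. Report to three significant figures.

P_X ≈ 841 kg VSS/d

Effluent substrate depends only on kinetics and SRT: S = K_s(1 + k_d θ_c) / [θ_c(Yk − k_d) − 1] = 20.7 × (1 + 0.0474 × 10.5) / [10.5 × (0.717 × 7.13 − 0.0474) − 1] = 31.00 / 52.18 = 0.5941 mg/L.
Y_obs = Y / (1 + k_d θ_c) = 0.717 / (1 + 0.0474 × 10.5) = 0.717 / 1.498 = 0.4787.
ΔS = 139 − 0.594 = 138.4 mg/L, so the substrate removal rate is 12700 × 138.4/1000 = 1758 kg BOD₅/d.
So the net sludge growth is P_X = 0.4787 × 1758 = 841.5 kg VSS/d.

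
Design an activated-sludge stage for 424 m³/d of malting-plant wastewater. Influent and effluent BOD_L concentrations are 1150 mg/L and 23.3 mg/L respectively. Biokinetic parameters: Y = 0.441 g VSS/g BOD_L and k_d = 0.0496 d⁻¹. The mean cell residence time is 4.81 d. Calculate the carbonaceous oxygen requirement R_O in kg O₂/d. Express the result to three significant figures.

R_O ≈ 236 kg O₂/d

Correct the yield for decay: Y_obs = Y/(1 + k_d θ_c) = 0.441 / (1 + 0.0496 × 4.81) = 0.441 / 1.239 = 0.3561.
Mass of BOD_L removed per day: Q(S₀ − S) = 424 × 1127 g/m³ = 477.7 kg/d.
Biomass synthesised: P_X = Y_obs × 477.7 = 170.1 kg VSS/d.
R_O = Q·ΔS − 1.42 P_X = 477.7 − 241.5 = 236.2 kg O₂/d.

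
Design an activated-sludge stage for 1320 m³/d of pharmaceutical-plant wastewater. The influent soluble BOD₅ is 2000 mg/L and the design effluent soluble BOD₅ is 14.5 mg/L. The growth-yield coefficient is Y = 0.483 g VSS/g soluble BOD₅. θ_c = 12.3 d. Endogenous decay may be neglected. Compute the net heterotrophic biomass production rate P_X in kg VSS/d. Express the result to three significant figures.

P_X ≈ 1270 kg VSS/d

No decay correction is needed, so Y_obs = Y = 0.483.
Substrate removed = Q·(S₀ − S) = 1320 m³/d × (2000 − 14.5) g/m³ = 2.62×10^6 g/d = 2621 kg/d.
P_X = Y_obs · Q(S₀ − S) = 0.4830 × 2621 = 1266 kg VSS/d.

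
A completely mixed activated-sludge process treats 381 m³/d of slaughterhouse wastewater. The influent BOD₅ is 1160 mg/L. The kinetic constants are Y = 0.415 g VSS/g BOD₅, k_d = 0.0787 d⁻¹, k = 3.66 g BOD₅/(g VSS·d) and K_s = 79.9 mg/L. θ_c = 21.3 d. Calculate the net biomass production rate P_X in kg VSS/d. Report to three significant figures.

Effluent substrate depends only on kinetics and SRT: S = K_s(1 + k_d θ_c) / [θ_c(Yk − k_d) − 1] = 79.9 × (1 + 0.0787 × 21.3) / [21.3 × (0.415 × 3.66 − 0.0787) − 1] = 213.8 / 29.68 = 7.206 mg/L.
The observed yield is Y_obs = Y/(1 + k_d·θ_c) = 0.415 / (1 + 0.0787 × 21.3) = 0.415 / 2.676 = 0.1551 g VSS per g BOD₅ removed.
Substrate removed = Q·(S₀ − S) = 381 m³/d × (1160 − 7.21) g/m³ = 4.39×10^5 g/d = 439.2 kg/d.
Biomass produced: P_X = Y_obs·Q·ΔS = 0.1551 × 439.2 ≈ 68.11 kg VSS/d.

P_X ≈ 68.1 kg VSS/d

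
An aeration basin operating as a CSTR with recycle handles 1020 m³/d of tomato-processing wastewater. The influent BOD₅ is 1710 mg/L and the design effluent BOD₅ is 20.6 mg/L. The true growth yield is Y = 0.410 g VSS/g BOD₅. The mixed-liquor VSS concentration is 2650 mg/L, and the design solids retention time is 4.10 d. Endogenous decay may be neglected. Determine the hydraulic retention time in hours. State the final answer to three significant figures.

τ ≈ 25.7 h

With k_d = 0 the design equation reduces to V = Y Q (S₀−S) θ_c / X = 0.410 × 1020 × (1710 − 20.6) × 4.10 / 2650 = 1093 m³.
τ = V/Q = 1093/1020 = 1.072 d, or 25.72 h.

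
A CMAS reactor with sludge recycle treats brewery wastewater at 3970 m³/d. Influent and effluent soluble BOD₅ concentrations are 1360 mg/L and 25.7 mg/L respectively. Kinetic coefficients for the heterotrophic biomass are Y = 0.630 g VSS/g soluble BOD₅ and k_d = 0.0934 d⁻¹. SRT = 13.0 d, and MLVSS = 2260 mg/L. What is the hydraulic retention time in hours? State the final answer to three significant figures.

Steady-state biomass mass balance: V·X·(1 + k_d·θ_c) = Y·Q·(S₀ − S)·θ_c, so V = 0.630 × 3970 × (1360 − 25.7) × 13.0 / [2260 × (1 + 0.0934 × 13.0)] = 4.34×10^7 / 5004 = 8670 m³.
τ = V/Q = 8670/3970 = 2.184 d, or 52.41 h.

τ ≈ 52.4 h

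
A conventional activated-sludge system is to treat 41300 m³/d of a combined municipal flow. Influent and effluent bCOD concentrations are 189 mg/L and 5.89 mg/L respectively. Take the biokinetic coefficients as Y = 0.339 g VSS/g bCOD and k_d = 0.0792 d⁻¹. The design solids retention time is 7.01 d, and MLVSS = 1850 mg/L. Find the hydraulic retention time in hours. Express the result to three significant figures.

τ ≈ 3.63 h

Steady-state biomass mass balance: V·X·(1 + k_d·θ_c) = Y·Q·(S₀ − S)·θ_c, so V = 0.339 × 41300 × (189 − 5.89) × 7.01 / [1850 × (1 + 0.0792 × 7.01)] = 1.8×10^7 / 2877 = 6246 m³.
τ = V/Q = 6246/41300 = 0.1512 d, or 3.630 h.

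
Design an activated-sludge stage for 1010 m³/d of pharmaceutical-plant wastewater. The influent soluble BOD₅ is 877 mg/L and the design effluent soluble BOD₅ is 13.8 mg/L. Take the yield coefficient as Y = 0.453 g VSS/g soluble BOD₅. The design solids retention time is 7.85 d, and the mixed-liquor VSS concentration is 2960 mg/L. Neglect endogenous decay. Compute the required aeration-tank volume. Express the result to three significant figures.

V·X = Y·Q·ΔS·θ_c gives V = 0.453 × 1010 × (877 − 13.8) × 7.85 / 2960 = 1047 m³.

V ≈ 1050 m³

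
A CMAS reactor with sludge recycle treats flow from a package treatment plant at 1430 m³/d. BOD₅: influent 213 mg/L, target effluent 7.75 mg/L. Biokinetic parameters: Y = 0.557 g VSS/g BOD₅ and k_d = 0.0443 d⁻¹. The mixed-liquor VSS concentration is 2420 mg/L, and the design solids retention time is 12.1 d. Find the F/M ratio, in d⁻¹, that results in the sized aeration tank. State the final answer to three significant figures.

Steady-state biomass mass balance: V·X·(1 + k_d·θ_c) = Y·Q·(S₀ − S)·θ_c, so V = 0.557 × 1430 × (213 − 7.75) × 12.1 / [2420 × (1 + 0.0443 × 12.1)] = 1.98×10^6 / 3717 = 532.2 m³.
F/M = applied load / biomass = Q·S₀/(V·X) = 1430 × 213 / (532.2 × 2420) = 0.2365 d⁻¹.

F/M ≈ 0.237 d⁻¹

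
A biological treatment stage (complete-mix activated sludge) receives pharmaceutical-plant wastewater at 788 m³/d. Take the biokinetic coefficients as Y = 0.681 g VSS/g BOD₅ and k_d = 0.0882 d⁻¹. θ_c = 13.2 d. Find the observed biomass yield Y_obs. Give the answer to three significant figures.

Observed yield with endogenous decay: Y_obs = Y / (1 + k_d·θ_c) = 0.681 / (1 + 0.0882 × 13.2) = 0.681 / 2.164 = 0.3147 g VSS/g BOD₅.

Y_obs ≈ 0.315 g VSS/g BOD₅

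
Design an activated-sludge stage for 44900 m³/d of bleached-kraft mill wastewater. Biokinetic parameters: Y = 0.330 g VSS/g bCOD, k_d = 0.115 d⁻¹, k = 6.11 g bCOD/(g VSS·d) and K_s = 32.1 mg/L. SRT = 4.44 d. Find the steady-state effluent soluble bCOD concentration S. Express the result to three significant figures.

Effluent substrate depends only on kinetics and SRT: S = K_s(1 + k_d θ_c) / [θ_c(Yk − k_d) − 1] = 32.1 × (1 + 0.115 × 4.44) / [4.44 × (0.330 × 6.11 − 0.115) − 1] = 48.49 / 7.442 = 6.516 mg/L.

S ≈ 6.52 mg/L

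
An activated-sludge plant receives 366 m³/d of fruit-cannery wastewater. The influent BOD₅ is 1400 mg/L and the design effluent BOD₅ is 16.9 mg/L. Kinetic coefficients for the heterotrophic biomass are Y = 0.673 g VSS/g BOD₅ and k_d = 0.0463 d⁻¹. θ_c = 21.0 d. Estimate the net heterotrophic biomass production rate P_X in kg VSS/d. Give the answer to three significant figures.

The observed yield is Y_obs = Y/(1 + k_d·θ_c) = 0.673 / (1 + 0.0463 × 21.0) = 0.673 / 1.972 = 0.3412 g VSS per g BOD₅ removed.
Mass of BOD₅ removed per day: Q(S₀ − S) = 366 × 1383 g/m³ = 506.2 kg/d.
Net biomass production P_X = Y_obs × Q·(S₀ − S) = 0.3412 × 506.2 = 172.7 kg VSS/d.

P_X ≈ 173 kg VSS/d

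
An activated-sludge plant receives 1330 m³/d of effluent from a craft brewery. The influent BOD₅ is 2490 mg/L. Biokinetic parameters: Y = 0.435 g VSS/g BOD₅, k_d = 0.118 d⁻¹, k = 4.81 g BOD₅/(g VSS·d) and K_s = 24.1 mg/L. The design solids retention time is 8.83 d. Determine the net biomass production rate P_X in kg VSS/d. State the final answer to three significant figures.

From the Monod/SRT balance for a CMAS, S = K_s·(1+k_d θ_c)/[θ_c·(Y k − k_d) − 1] = 24.1 × (1 + 0.118 × 8.83) / [8.83 × (0.435 × 4.81 − 0.118) − 1] = 49.21 / 16.43 = 2.995 mg/L.
Y_obs = Y / (1 + k_d θ_c) = 0.435 / (1 + 0.118 × 8.83) = 0.435 / 2.042 = 0.2130.
Substrate removed = Q·(S₀ − S) = 1330 m³/d × (2490 − 2.99) g/m³ = 3.31×10^6 g/d = 3308 kg/d.
Biomass produced: P_X = Y_obs·Q·ΔS = 0.2130 × 3308 ≈ 704.7 kg VSS/d.

P_X ≈ 705 kg VSS/d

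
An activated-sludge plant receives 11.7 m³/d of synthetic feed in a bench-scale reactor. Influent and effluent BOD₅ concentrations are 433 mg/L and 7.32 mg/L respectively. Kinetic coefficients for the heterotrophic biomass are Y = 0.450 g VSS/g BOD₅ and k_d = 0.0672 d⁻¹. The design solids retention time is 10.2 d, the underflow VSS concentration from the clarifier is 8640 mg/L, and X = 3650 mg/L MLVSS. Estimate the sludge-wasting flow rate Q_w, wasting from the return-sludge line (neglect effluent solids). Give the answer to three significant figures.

From the SRT design equation V = Y Q (S₀−S) θ_c / [X (1 + k_d θ_c)] = 0.450 × 11.7 × (433 − 7.32) × 10.2 / [3650 × (1 + 0.0672 × 10.2)] = 2.29×10^4 / 6152 = 3.716 m³.
Wasting from the return line (neglecting effluent solids): Q_w = V·X / (θ_c·X_r) = 3.716 × 3650 / (10.2 × 8640) = 0.1539 m³/d.

Q_w ≈ 0.154 m³/d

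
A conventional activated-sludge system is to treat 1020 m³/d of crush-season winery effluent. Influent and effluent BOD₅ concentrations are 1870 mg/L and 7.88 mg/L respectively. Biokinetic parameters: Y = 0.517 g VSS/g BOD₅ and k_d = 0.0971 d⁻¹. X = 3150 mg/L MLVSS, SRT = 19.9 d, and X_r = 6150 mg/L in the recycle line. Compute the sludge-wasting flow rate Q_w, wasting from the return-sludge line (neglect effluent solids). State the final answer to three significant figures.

Q_w ≈ 54.5 m³/d

Rearranging the biomass balance for a CMAS with decay, V = Y·Q·ΔS·θ_c / [X·(1+k_d θ_c)] = 0.517 × 1020 × (1870 − 7.88) × 19.9 / [3150 × (1 + 0.0971 × 19.9)] = 1.95×10^7 / 9237 = 2116 m³.
θ_c = V·X/(Q_w·X_r) when wasting from the recycle, so Q_w = V·X/(θ_c·X_r) = 2116 × 3150 / (19.9 × 6150) = 54.45 m³/d.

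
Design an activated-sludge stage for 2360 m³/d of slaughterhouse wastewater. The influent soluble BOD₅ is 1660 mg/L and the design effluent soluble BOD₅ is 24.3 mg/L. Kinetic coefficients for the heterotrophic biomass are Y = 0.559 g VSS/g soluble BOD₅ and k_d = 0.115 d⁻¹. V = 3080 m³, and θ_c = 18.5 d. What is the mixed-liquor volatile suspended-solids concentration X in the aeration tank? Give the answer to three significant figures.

X ≈ 4140 mg/L

X = Y·Q·ΔS·θ_c / [V·(1 + k_d θ_c)] = 0.559 × 2360 × (1660 − 24.3) × 18.5 / [3080 × (1 + 0.115 × 18.5)] = 4144 mg/L.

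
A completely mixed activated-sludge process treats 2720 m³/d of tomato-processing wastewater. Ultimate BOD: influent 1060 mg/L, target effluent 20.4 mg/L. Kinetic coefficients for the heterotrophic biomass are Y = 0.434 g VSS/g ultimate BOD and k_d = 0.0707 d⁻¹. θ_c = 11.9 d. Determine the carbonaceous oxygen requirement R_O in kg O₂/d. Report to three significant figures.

Y_obs = Y / (1 + k_d θ_c) = 0.434 / (1 + 0.0707 × 11.9) = 0.434 / 1.841 = 0.2357.
Substrate removed = Q·(S₀ − S) = 2720 m³/d × (1060 − 20.4) g/m³ = 2.83×10^6 g/d = 2828 kg/d.
Net sludge production P_X = 0.2357 × 2828 = 666.5 kg VSS/d.
R_O = Q·ΔS − 1.42 P_X = 2828 − 946.4 = 1881 kg O₂/d.

R_O ≈ 1880 kg O₂/d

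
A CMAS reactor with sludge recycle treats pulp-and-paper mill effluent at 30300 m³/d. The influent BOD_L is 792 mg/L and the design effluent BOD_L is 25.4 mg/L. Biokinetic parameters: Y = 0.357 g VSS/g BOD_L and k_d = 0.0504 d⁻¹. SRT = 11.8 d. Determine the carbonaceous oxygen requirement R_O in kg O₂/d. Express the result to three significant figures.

R_O ≈ 15800 kg O₂/d

Correct the yield for decay: Y_obs = Y/(1 + k_d θ_c) = 0.357 / (1 + 0.0504 × 11.8) = 0.357 / 1.595 = 0.2239.
Substrate removed = Q·(S₀ − S) = 30300 m³/d × (792 − 25.4) g/m³ = 2.32×10^7 g/d = 23228 kg/d.
Net sludge production P_X = 0.2239 × 23228 = 5200 kg VSS/d.
R_O = Q·ΔS − 1.42 P_X = 23228 − 7384 = 15844 kg O₂/d.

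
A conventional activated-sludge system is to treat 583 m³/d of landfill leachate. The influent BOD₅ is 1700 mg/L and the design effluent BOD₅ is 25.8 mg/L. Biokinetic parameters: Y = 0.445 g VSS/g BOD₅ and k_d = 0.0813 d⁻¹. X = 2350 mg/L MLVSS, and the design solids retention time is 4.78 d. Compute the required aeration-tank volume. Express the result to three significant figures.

V ≈ 636 m³

Steady-state biomass mass balance: V·X·(1 + k_d·θ_c) = Y·Q·(S₀ − S)·θ_c, so V = 0.445 × 583 × (1700 − 25.8) × 4.78 / [2350 × (1 + 0.0813 × 4.78)] = 2.08×10^6 / 3263 = 636.2 m³.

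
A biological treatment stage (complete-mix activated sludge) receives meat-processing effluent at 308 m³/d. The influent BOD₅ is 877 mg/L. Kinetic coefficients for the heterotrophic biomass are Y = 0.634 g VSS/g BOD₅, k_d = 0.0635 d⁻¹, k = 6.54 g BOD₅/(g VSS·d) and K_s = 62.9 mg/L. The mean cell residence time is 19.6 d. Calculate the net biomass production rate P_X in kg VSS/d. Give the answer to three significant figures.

For a completely mixed reactor with recycle the Lawrence–McCarty relation gives S = K_s·(1 + k_d·θ_c) / [θ_c·(Y·k − k_d) − 1] = 62.9 × (1 + 0.0635 × 19.6) / [19.6 × (0.634 × 6.54 − 0.0635) − 1] = 141.2 / 79.02 = 1.787 mg/L.
Y_obs = Y / (1 + k_d θ_c) = 0.634 / (1 + 0.0635 × 19.6) = 0.634 / 2.245 = 0.2825.
Substrate removed = Q·(S₀ − S) = 308 m³/d × (877 − 1.79) g/m³ = 2.7×10^5 g/d = 269.6 kg/d.
So the net sludge growth is P_X = 0.2825 × 269.6 = 76.14 kg VSS/d.

P_X ≈ 76.1 kg VSS/d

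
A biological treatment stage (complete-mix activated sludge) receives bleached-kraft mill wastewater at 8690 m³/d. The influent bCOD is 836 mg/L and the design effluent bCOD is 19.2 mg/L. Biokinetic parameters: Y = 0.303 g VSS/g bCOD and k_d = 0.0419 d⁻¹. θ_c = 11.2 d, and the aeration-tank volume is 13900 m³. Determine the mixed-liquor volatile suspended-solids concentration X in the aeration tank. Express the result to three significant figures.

From V·X·(1 + k_d·θ_c) = Y·Q·(S₀ − S)·θ_c: X = 0.303 × 8690 × (836 − 19.2) × 11.2 / [13900 × (1 + 0.0419 × 11.2)] = 1179 mg/L.

X ≈ 1180 mg/L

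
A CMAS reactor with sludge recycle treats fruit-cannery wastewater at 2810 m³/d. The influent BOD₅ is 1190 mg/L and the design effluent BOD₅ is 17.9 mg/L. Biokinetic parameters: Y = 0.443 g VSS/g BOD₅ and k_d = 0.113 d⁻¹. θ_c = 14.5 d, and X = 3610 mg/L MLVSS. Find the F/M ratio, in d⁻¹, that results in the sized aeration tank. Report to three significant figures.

From the SRT design equation V = Y Q (S₀−S) θ_c / [X (1 + k_d θ_c)] = 0.443 × 2810 × (1190 − 17.9) × 14.5 / [3610 × (1 + 0.113 × 14.5)] = 2.12×10^7 / 9525 = 2221 m³.
Food-to-microorganism ratio F/M = Q S₀ / (V X) = 2810 × 1190 / (2221 × 3610) = 0.4170 d⁻¹.

F/M ≈ 0.417 d⁻¹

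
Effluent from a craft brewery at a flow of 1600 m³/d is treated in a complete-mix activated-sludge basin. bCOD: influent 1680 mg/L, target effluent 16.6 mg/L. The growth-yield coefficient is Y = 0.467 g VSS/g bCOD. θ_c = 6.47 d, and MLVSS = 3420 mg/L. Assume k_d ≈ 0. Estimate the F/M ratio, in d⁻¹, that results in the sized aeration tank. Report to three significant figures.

F/M ≈ 0.334 d⁻¹

With k_d = 0 the design equation reduces to V = Y Q (S₀−S) θ_c / X = 0.467 × 1600 × (1680 − 16.6) × 6.47 / 3420 = 2351 m³.
Food-to-microorganism ratio F/M = Q S₀ / (V X) = 1600 × 1680 / (2351 × 3420) = 0.3343 d⁻¹.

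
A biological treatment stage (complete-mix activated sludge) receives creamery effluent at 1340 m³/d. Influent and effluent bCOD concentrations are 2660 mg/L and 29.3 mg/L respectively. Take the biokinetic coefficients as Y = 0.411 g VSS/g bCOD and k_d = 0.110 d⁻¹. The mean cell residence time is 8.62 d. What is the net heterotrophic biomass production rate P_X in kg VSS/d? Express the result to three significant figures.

Correct the yield for decay: Y_obs = Y/(1 + k_d θ_c) = 0.411 / (1 + 0.110 × 8.62) = 0.411 / 1.948 = 0.2110.
Substrate removed = Q·(S₀ − S) = 1340 m³/d × (2660 − 29.3) g/m³ = 3.53×10^6 g/d = 3525 kg/d.
So the net sludge growth is P_X = 0.2110 × 3525 = 743.7 kg VSS/d.

P_X ≈ 744 kg VSS/d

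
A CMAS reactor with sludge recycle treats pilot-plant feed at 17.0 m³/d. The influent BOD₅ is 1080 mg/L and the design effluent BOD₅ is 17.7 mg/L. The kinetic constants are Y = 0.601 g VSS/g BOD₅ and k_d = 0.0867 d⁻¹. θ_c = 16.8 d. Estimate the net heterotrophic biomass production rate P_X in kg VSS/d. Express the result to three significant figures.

P_X ≈ 4.42 kg VSS/d

Observed yield with endogenous decay: Y_obs = Y / (1 + k_d·θ_c) = 0.601 / (1 + 0.0867 × 16.8) = 0.601 / 2.457 = 0.2447 g VSS/g BOD₅.
Substrate removed = Q·(S₀ − S) = 17.0 m³/d × (1080 − 17.7) g/m³ = 1.81×10^4 g/d = 18.06 kg/d.
Biomass produced: P_X = Y_obs·Q·ΔS = 0.2447 × 18.06 ≈ 4.418 kg VSS/d.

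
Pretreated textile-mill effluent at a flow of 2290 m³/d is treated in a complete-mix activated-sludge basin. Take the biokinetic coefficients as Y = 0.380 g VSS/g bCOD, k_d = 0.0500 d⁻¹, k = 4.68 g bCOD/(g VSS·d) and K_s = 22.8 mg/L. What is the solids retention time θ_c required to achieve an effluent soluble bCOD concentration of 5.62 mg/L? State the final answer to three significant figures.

At the target effluent, Y k S/(K_s+S) = 0.380×4.68×5.62/28.42 = 0.3517 d⁻¹.
1/θ_c = 0.3517 − 0.0500 = 0.3017 d⁻¹, so θ_c = 3.315 d.

θ_c ≈ 3.31 d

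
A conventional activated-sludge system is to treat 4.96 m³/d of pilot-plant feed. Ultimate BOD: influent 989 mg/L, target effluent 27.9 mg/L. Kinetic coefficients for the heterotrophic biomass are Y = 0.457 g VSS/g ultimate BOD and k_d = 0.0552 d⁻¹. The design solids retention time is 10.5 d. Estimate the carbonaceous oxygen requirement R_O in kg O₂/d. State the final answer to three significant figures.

R_O ≈ 2.81 kg O₂/d

The observed yield is Y_obs = Y/(1 + k_d·θ_c) = 0.457 / (1 + 0.0552 × 10.5) = 0.457 / 1.580 = 0.2893 g VSS per g ultimate BOD removed.
Substrate removed = Q·(S₀ − S) = 4.96 m³/d × (989 − 27.9) g/m³ = 4.77×10^3 g/d = 4.767 kg/d.
P_X = Y_obs·Q·(S₀ − S) = 0.2893 × 4.767 = 1.379 kg VSS/d.
R_O = Q·ΔS − 1.42 P_X = 4.767 − 1.958 = 2.809 kg O₂/d.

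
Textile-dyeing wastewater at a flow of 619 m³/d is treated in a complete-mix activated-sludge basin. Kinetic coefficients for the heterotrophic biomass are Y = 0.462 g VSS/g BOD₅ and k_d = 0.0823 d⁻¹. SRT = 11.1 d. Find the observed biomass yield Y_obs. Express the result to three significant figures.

Y_obs ≈ 0.241 g VSS/g BOD₅

Observed yield with endogenous decay: Y_obs = Y / (1 + k_d·θ_c) = 0.462 / (1 + 0.0823 × 11.1) = 0.462 / 1.914 = 0.2414 g VSS/g BOD₅.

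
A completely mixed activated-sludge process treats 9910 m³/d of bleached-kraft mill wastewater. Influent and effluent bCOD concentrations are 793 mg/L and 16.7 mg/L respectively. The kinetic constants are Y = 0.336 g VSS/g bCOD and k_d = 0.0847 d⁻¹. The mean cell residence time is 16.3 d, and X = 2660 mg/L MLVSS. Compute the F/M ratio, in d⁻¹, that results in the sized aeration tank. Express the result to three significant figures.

F/M ≈ 0.444 d⁻¹

From the SRT design equation V = Y Q (S₀−S) θ_c / [X (1 + k_d θ_c)] = 0.336 × 9910 × (793 − 16.7) × 16.3 / [2660 × (1 + 0.0847 × 16.3)] = 4.21×10^7 / 6332 = 6654 m³.
F/M = Q·S₀ / (V·X) = 9910 × 793 / (6654 × 2660) = 0.4440 g bCOD·(g VSS·d)⁻¹.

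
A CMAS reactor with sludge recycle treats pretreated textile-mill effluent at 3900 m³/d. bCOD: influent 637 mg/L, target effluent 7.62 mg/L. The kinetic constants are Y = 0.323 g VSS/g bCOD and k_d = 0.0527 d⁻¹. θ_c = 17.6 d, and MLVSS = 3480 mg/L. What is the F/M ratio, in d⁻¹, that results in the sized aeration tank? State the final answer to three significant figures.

Steady-state biomass mass balance: V·X·(1 + k_d·θ_c) = Y·Q·(S₀ − S)·θ_c, so V = 0.323 × 3900 × (637 − 7.62) × 17.6 / [3480 × (1 + 0.0527 × 17.6)] = 1.4×10^7 / 6708 = 2080 m³.
Food-to-microorganism ratio F/M = Q S₀ / (V X) = 3900 × 637 / (2080 × 3480) = 0.3432 d⁻¹.

F/M ≈ 0.343 d⁻¹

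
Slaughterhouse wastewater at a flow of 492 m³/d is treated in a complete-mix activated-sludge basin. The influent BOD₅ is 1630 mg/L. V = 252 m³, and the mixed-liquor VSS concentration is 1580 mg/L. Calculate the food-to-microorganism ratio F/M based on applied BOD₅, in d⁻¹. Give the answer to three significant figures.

F/M ≈ 2.01 d⁻¹

F/M = Q·S₀ / (V·X) = 492 × 1630 / (252.0 × 1580) = 2.014 g BOD₅·(g VSS·d)⁻¹.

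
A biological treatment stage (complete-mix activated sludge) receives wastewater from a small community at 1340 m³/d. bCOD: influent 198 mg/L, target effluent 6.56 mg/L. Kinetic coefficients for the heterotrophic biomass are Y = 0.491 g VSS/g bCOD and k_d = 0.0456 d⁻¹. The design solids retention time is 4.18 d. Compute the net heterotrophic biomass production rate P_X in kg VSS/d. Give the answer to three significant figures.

Observed yield with endogenous decay: Y_obs = Y / (1 + k_d·θ_c) = 0.491 / (1 + 0.0456 × 4.18) = 0.491 / 1.191 = 0.4124 g VSS/g bCOD.
ΔS = 198 − 6.56 = 191.4 mg/L, so the substrate removal rate is 1340 × 191.4/1000 = 256.5 kg bCOD/d.
Biomass produced: P_X = Y_obs·Q·ΔS = 0.4124 × 256.5 ≈ 105.8 kg VSS/d.

P_X ≈ 106 kg VSS/d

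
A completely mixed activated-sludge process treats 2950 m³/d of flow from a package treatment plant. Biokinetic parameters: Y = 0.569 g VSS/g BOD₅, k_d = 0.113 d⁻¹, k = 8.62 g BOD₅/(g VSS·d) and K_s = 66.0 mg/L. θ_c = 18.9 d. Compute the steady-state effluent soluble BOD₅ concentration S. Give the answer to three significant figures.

Effluent substrate depends only on kinetics and SRT: S = K_s(1 + k_d θ_c) / [θ_c(Yk − k_d) − 1] = 66.0 × (1 + 0.113 × 18.9) / [18.9 × (0.569 × 8.62 − 0.113) − 1] = 207.0 / 89.56 = 2.311 mg/L.

S ≈ 2.31 mg/L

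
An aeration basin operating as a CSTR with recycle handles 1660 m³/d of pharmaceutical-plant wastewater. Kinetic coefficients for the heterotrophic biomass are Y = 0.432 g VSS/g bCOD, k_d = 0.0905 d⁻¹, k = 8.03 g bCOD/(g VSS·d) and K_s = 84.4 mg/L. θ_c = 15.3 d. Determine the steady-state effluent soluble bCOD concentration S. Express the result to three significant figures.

From the Monod/SRT balance for a CMAS, S = K_s·(1+k_d θ_c)/[θ_c·(Y k − k_d) − 1] = 84.4 × (1 + 0.0905 × 15.3) / [15.3 × (0.432 × 8.03 − 0.0905) − 1] = 201.3 / 50.69 = 3.970 mg/L.

S ≈ 3.97 mg/L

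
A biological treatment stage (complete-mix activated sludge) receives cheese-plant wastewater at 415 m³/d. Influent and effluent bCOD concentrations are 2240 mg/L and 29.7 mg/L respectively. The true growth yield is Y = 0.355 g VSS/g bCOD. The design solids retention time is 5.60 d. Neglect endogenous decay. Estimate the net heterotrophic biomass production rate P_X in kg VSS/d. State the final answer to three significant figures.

P_X ≈ 326 kg VSS/d

With endogenous decay neglected, the observed yield equals the true yield: Y_obs = Y = 0.355 g VSS/g bCOD.
Mass of bCOD removed per day: Q(S₀ − S) = 415 × 2210 g/m³ = 917.3 kg/d.
P_X = Y_obs · Q(S₀ − S) = 0.3550 × 917.3 = 325.6 kg VSS/d.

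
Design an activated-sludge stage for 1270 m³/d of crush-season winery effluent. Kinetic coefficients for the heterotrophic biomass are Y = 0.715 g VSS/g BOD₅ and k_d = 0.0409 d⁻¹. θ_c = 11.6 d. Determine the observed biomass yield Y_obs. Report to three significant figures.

Y_obs ≈ 0.485 g VSS/g BOD₅

The observed yield is Y_obs = Y/(1 + k_d·θ_c) = 0.715 / (1 + 0.0409 × 11.6) = 0.715 / 1.474 = 0.4849 g VSS per g BOD₅ removed.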